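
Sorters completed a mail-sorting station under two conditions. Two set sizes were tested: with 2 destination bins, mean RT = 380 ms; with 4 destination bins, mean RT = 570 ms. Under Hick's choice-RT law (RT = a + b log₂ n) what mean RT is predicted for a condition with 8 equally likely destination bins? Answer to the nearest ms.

760 ms

Fit slope and intercept:
  b = (570 − 380) / (log₂ 4 − log₂ 2) = 190 / (2 − 1) = 190 ms/bit
  a = 380 − 190 × 1 = 190 ms
Then RT(8) = 190 + 190 × log₂ 8 = 190 + 190 × 3 ≈ 760.000 ms.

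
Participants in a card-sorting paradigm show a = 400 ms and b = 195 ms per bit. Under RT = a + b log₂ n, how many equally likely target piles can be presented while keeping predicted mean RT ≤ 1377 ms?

Information budget: (1377 − 400)/195 = 5.0103 bits, so n ≤ 2^5.0103 = 32.228 → at most 32.

32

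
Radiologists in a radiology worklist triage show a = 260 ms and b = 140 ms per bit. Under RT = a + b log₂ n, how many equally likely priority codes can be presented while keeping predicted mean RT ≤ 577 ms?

4

140·log₂ n ≤ 577 − 260 = 317, giving log₂ n ≤ 2.2643 and n ≤ 4.804. The largest whole number is 4.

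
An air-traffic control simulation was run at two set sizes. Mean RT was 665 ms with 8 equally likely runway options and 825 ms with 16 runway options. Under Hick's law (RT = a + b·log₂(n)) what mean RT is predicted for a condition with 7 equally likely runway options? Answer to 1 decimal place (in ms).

Fit slope and intercept:
  b = (825 − 665) / (log₂ 16 − log₂ 8) = 160 / (4 − 3) = 160.000 ms/bit
  a = 665 − 160.000 × 3 = 185.000 ms
Then RT(7) = 185.000 + 160.000 × log₂ 7 = 185.000 + 160.000 × 2.8074 ≈ 634.177 ms.

634.2 ms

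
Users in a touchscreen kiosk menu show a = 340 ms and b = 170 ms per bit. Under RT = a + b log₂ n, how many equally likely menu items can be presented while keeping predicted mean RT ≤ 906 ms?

10

Set 340 + 170·log₂ n ≤ 906 → log₂ n ≤ (906 − 340)/170 = 3.3294.
So n ≤ 2^3.3294 = 10.052; the largest integer n is 10.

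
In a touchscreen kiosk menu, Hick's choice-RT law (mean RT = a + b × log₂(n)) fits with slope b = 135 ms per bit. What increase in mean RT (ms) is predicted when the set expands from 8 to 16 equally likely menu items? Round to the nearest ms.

Only the slope matters, since a is common to both: ΔRT = b·log₂(n₂/n₁).
log₂(16) − log₂(8) = log₂(16/8) = log₂(2) = 1.
ΔRT = 135 × 1.0000 = 135.000 ms.

135 ms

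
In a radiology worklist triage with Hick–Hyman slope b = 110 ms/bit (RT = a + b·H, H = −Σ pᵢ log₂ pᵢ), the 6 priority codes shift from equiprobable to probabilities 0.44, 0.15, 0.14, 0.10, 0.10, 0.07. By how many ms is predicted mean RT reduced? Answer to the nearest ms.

The RT saving is b·ΔH. Equiprobable H₀ = log₂(6) = 2.5850 bits; with the given probabilities H = 2.2617 bits.
b·(H₀ − H) = 110 × (2.5850 − 2.2617) = 35.55 ms.

36 ms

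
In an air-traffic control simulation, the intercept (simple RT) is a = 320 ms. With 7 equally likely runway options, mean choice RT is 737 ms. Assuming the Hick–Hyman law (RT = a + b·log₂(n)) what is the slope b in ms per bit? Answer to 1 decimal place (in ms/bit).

148.5 ms/bit

7 alternatives carry log₂ 7 = 2.8074 bits; the choice cost is 737 − 320 = 417 ms, so b = 417/2.8074 = 148.538 ms/bit.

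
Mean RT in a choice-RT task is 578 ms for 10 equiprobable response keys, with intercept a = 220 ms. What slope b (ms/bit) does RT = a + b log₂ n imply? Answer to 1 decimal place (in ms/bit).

107.8 ms/bit

b = (578 − 220) / log₂(10) = 358 / 3.3219 = 107.769 ms/bit.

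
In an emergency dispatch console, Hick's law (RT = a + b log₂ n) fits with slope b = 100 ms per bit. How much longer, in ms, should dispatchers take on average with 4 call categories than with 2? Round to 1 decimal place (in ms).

100.0 ms

The intercept a cancels: ΔRT = b·(log₂ n₂ − log₂ n₁) = b·log₂(n₂/n₁).
log₂(4) − log₂(2) = log₂(4/2) = log₂(2) = 1.
ΔRT = 100 × 1.0000 = 100.000 ms.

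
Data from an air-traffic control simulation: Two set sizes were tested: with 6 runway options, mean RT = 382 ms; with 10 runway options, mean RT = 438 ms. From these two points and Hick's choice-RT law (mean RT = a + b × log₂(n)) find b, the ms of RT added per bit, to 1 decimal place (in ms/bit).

b = (RT₂ − RT₁)/(log₂ n₂ − log₂ n₁) = (438 − 382)/(3.3219 − 2.5850) = 75.987 ms/bit.

76.0 ms/bit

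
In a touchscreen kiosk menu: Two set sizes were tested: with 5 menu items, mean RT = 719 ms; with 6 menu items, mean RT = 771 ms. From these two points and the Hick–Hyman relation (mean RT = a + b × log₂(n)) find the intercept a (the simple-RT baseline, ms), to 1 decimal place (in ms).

260.0 ms

The slope on a log₂ axis is (771 − 719) / (2.5850 − 2.3219) = 197.693 ms/bit.
a = RT₁ − b·log₂ n₁ = 719 − 197.693 × 2.3219 = 259.972 ms.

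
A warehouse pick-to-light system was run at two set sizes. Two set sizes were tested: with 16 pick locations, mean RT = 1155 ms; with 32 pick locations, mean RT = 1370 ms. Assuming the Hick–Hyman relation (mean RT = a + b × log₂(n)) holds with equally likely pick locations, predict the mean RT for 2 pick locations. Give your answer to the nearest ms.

RT is linear in log₂ n, so two points fix the line:
  b = (1370 − 1155) / (log₂ 32 − log₂ 16) = 215 / (5 − 4) = 215 ms/bit
  a = 1155 − 215 × 4 = 295 ms
Then RT(2) = 295 + 215 × log₂ 2 = 295 + 215 × 1 ≈ 510.000 ms.

510 ms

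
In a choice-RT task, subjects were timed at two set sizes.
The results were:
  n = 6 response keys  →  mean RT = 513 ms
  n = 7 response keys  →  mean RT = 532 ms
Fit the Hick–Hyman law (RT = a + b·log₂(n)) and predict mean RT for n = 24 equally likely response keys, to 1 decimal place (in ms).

Fit slope and intercept:
  b = (532 − 513) / (log₂ 7 − log₂ 6) = 19 / (2.8074 − 2.5850) = 85.435 ms/bit
  a = 513 − 85.435 × 2.5850 = 292.155 ms
Then RT(24) = 292.155 + 85.435 × log₂ 24 = 292.155 + 85.435 × 4.5850 ≈ 683.869 ms.

683.9 ms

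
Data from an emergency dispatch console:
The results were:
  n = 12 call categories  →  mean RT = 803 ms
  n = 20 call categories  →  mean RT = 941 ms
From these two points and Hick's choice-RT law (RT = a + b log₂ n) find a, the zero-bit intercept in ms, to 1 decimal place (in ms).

131.7 ms

The slope on a log₂ axis is (941 − 803) / (4.3219 − 3.5850) = 187.254 ms/bit.
a = RT₁ − b·log₂ n₁ = 803 − 187.254 × 3.5850 = 131.700 ms.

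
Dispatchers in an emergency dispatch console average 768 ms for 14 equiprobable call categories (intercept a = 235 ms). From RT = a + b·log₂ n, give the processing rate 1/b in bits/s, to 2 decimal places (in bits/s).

Choice component = 768 − 235 = 533 ms over log₂(14) = 3.8074 bits.
b = 533 / 3.8074 = 139.992 ms/bit, so 1/b = 7.143 bits/s.

7.14 bits/s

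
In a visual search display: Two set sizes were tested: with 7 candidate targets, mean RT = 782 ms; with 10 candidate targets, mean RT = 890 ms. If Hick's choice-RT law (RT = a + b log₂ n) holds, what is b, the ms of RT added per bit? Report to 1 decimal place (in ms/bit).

209.9 ms/bit

b = (RT₂ − RT₁)/(log₂ n₂ − log₂ n₁) = (890 − 782)/(3.3219 − 2.8074) = 209.883 ms/bit.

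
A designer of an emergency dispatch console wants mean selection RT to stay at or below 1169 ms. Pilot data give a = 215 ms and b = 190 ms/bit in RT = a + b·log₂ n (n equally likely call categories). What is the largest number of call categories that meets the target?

Set 215 + 190·log₂ n ≤ 1169 → log₂ n ≤ (1169 − 215)/190 = 5.0211.
So n ≤ 2^5.0211 = 32.470; the largest integer n is 32.

32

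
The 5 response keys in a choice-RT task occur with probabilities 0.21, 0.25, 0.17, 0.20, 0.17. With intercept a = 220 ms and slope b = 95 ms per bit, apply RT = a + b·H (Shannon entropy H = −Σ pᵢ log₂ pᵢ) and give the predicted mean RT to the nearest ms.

439 ms

H = 0.21·log₂(1/0.21) + 0.25·log₂(1/0.25) + 0.17·log₂(1/0.17) + 0.20·log₂(1/0.20) + 0.17·log₂(1/0.17) = 2.3064 bits.
RT = 220 + 95 × 2.3064 = 439.11 ms.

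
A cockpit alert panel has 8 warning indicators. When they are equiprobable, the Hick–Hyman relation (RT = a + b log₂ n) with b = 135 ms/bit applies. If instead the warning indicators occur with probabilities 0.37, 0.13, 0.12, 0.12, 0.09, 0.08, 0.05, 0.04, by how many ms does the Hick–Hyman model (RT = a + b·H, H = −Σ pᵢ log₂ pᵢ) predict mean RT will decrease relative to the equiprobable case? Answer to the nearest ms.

47 ms

Equiprobable entropy H₀ = log₂ 8 = 3.0000 bits.
Skewed entropy H = −Σ pᵢ log₂ pᵢ = 2.6535 bits.
ΔRT = b·(H₀ − H) = 135 × 0.3465 = 46.77 ms.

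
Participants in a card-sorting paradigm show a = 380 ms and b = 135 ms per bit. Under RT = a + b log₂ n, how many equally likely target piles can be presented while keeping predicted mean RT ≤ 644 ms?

3

135·log₂ n ≤ 644 − 380 = 264, giving log₂ n ≤ 1.9556 and n ≤ 3.879. The largest whole number is 3.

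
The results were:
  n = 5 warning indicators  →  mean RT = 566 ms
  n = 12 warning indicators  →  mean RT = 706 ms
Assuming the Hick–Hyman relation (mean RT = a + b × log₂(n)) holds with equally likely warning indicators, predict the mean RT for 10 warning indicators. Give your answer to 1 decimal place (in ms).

676.8 ms

With log₂ n on the abscissa the relation is linear; from the two conditions:
  b = (706 − 566) / (log₂ 12 − log₂ 5) = 140 / (3.5850 − 2.3219) = 110.844 ms/bit
  a = 566 − 110.844 × 2.3219 = 308.628 ms
Then RT(10) = 308.628 + 110.844 × log₂ 10 = 308.628 + 110.844 × 3.3219 ≈ 676.844 ms.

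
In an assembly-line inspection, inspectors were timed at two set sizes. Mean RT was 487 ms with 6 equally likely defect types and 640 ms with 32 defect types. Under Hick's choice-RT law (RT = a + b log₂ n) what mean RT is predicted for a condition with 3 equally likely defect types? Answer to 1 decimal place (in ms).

423.6 ms

Fit slope and intercept:
  b = (640 − 487) / (log₂ 32 − log₂ 6) = 153 / (5 − 2.5850) = 63.353 ms/bit
  a = 487 − 63.353 × 2.5850 = 323.235 ms
Then RT(3) = 323.235 + 63.353 × log₂ 3 = 323.235 + 63.353 × 1.5850 ≈ 423.647 ms.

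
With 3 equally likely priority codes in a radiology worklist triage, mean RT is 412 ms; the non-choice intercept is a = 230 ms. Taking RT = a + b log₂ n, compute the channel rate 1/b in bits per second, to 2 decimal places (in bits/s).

Choice component = 412 − 230 = 182 ms over log₂(3) = 1.5850 bits.
b = 182 / 1.5850 = 114.829 ms/bit, so 1/b = 8.709 bits/s.

8.71 bits/s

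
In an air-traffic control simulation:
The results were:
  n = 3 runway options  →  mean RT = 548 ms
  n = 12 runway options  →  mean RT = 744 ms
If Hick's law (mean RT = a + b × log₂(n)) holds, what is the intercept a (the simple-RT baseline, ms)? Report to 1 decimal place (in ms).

The slope on a log₂ axis is (744 − 548) / (3.5850 − 1.5850) = 98.000 ms/bit.
Intercept: a = 548 − 98.000·log₂(3) = 392.674 ms.

392.7 ms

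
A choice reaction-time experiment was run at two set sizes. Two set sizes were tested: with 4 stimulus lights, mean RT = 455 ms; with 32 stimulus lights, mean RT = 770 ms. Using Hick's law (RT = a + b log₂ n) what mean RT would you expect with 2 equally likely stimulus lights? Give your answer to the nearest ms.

RT is linear in log₂ n, so two points fix the line:
  b = (770 − 455) / (log₂ 32 − log₂ 4) = 315 / (5 − 2) = 105 ms/bit
  a = 455 − 105 × 2 = 245 ms
Then RT(2) = 245 + 105 × log₂ 2 = 245 + 105 × 1 ≈ 350.000 ms.

350 ms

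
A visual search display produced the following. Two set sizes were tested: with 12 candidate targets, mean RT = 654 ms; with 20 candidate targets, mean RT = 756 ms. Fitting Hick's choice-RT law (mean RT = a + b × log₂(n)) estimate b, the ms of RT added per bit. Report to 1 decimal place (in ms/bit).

138.4 ms/bit

b = (RT₂ − RT₁)/(log₂ n₂ − log₂ n₁) = (756 − 654)/(4.3219 − 3.5850) = 138.405 ms/bit.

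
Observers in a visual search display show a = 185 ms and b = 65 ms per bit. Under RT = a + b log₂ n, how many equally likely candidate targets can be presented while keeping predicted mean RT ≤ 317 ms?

4

Information budget: (317 − 185)/65 = 2.0308 bits, so n ≤ 2^2.0308 = 4.086 → at most 4.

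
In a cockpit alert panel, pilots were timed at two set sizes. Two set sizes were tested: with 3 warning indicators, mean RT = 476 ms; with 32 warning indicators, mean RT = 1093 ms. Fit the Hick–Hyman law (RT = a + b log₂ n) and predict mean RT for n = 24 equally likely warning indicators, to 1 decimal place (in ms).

With log₂ n on the abscissa the relation is linear; from the two conditions:
  b = (1093 − 476) / (log₂ 32 − log₂ 3) = 617 / (5 − 1.5850) = 180.672 ms/bit
  a = 476 − 180.672 × 1.5850 = 189.642 ms
Then RT(24) = 189.642 + 180.672 × log₂ 24 = 189.642 + 180.672 × 4.5850 ≈ 1018.015 ms.

1018.0 ms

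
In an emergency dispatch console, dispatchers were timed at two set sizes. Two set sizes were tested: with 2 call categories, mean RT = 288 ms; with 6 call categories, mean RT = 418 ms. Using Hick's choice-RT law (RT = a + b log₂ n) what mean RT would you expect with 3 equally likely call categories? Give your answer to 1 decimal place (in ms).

Solve the two-equation system in a and b:
  b = (418 − 288) / (log₂ 6 − log₂ 2) = 130 / (2.5850 − 1) = 82.021 ms/bit
  a = 288 − 82.021 × 1 = 205.979 ms
Then RT(3) = 205.979 + 82.021 × log₂ 3 = 205.979 + 82.021 × 1.5850 ≈ 335.979 ms.

336.0 ms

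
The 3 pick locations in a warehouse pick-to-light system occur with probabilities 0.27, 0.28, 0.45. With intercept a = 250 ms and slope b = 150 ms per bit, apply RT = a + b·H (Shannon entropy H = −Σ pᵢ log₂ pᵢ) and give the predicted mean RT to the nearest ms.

481 ms

Entropy contributions −pᵢ log₂ pᵢ: 0.5100, 0.5142, 0.5184; sum H = 1.5426 bits.
RT = a + bH = 250 + 150·1.5426 = 481.40 ms.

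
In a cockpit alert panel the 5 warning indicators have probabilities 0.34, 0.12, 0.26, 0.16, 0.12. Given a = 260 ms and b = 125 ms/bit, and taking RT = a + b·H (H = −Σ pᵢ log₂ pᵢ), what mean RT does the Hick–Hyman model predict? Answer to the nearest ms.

H = 0.34·log₂(1/0.34) + 0.12·log₂(1/0.12) + 0.26·log₂(1/0.26) + 0.16·log₂(1/0.16) + 0.12·log₂(1/0.12) = 2.1916 bits.
RT = 260 + 125 × 2.1916 = 533.95 ms.

534 ms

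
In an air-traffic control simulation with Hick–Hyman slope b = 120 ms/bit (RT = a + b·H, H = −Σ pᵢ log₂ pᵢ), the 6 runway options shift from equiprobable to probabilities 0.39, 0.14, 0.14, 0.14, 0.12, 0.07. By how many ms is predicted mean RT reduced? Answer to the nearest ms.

27 ms

The RT saving is b·ΔH. Equiprobable H₀ = log₂(6) = 2.5850 bits; with the given probabilities H = 2.3567 bits.
b·(H₀ − H) = 120 × (2.5850 − 2.3567) = 27.39 ms.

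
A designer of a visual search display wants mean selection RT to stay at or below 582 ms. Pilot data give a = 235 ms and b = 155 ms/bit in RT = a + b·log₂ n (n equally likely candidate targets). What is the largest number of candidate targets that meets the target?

155·log₂ n ≤ 582 − 235 = 347, giving log₂ n ≤ 2.2387 and n ≤ 4.720. The largest whole number is 4.

4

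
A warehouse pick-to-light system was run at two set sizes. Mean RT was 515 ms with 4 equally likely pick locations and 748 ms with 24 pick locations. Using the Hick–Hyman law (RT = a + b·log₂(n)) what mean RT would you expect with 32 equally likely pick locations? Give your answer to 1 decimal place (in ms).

785.4 ms

Fit slope and intercept:
  b = (748 − 515) / (log₂ 24 − log₂ 4) = 233 / (4.5850 − 2) = 90.137 ms/bit
  a = 515 − 90.137 × 2 = 334.727 ms
Then RT(32) = 334.727 + 90.137 × log₂ 32 = 334.727 + 90.137 × 5 ≈ 785.410 ms.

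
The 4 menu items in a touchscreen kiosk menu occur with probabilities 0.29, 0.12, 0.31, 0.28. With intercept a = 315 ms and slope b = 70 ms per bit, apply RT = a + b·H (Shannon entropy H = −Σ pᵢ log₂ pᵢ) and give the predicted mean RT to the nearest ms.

450 ms

H = 0.29·log₂(1/0.29) + 0.12·log₂(1/0.12) + 0.31·log₂(1/0.31) + 0.28·log₂(1/0.28) = 1.9230 bits.
RT = 315 + 70 × 1.9230 = 449.61 ms.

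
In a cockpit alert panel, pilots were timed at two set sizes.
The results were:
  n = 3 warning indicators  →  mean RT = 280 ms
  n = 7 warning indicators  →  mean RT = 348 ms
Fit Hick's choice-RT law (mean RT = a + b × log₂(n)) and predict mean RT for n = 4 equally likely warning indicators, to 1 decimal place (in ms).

303.1 ms

Fit slope and intercept:
  b = (348 − 280) / (log₂ 7 − log₂ 3) = 68 / (2.8074 − 1.5850) = 55.629 ms/bit
  a = 280 − 55.629 × 1.5850 = 191.831 ms
Then RT(4) = 191.831 + 55.629 × log₂ 4 = 191.831 + 55.629 × 2 ≈ 303.088 ms.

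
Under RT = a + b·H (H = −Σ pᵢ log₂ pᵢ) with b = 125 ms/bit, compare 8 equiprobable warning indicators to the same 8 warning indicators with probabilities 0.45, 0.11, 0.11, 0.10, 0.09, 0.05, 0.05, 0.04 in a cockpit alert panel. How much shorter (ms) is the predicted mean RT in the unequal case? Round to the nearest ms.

65 ms

The RT saving is b·ΔH. Equiprobable H₀ = log₂(8) = 3.0000 bits; with the given probabilities H = 2.4818 bits.
b·(H₀ − H) = 125 × (3.0000 − 2.4818) = 64.78 ms.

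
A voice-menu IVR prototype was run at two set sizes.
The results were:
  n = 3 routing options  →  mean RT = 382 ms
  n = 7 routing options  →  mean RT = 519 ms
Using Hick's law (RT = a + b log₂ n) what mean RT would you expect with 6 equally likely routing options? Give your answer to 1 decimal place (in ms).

494.1 ms

With log₂ n on the abscissa the relation is linear; from the two conditions:
  b = (519 − 382) / (log₂ 7 − log₂ 3) = 137 / (2.8074 − 1.5850) = 112.075 ms/bit
  a = 382 − 112.075 × 1.5850 = 204.365 ms
Then RT(6) = 204.365 + 112.075 × log₂ 6 = 204.365 + 112.075 × 2.5850 ≈ 494.075 ms.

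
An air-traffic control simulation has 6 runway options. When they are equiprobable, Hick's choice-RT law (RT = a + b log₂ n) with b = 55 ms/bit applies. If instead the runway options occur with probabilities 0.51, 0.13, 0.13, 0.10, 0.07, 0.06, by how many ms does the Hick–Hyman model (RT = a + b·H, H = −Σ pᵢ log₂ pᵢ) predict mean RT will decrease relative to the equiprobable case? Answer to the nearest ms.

Equiprobable entropy H₀ = log₂ 6 = 2.5850 bits.
Skewed entropy H = −Σ pᵢ log₂ pᵢ = 2.1050 bits.
ΔRT = b·(H₀ − H) = 55 × 0.4800 = 26.40 ms.

26 ms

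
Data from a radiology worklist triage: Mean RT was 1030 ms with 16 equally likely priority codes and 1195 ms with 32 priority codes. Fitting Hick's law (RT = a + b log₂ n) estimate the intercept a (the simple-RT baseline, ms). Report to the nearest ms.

370 ms

Slope: b = (1195 − 1030) / (log₂ 32 − log₂ 16) = 165/1.0000 = 165 ms/bit.
a = RT₁ − b·log₂ n₁ = 1030 − 165 × 4 = 370.000 ms.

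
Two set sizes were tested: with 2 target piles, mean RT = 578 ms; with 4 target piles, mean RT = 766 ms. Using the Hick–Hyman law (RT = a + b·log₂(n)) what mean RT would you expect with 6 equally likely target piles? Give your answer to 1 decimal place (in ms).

876.0 ms

Fit slope and intercept:
  b = (766 − 578) / (log₂ 4 − log₂ 2) = 188 / (2 − 1) = 188.000 ms/bit
  a = 578 − 188.000 × 1 = 390.000 ms
Then RT(6) = 390.000 + 188.000 × log₂ 6 = 390.000 + 188.000 × 2.5850 ≈ 875.973 ms.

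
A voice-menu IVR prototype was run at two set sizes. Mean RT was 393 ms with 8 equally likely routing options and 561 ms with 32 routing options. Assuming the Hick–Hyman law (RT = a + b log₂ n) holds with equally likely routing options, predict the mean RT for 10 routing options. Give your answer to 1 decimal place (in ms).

RT is linear in log₂ n, so two points fix the line:
  b = (561 − 393) / (log₂ 32 − log₂ 8) = 168 / (5 − 3) = 84.000 ms/bit
  a = 393 − 84.000 × 3 = 141.000 ms
Then RT(10) = 141.000 + 84.000 × log₂ 10 = 141.000 + 84.000 × 3.3219 ≈ 420.042 ms.

420.0 ms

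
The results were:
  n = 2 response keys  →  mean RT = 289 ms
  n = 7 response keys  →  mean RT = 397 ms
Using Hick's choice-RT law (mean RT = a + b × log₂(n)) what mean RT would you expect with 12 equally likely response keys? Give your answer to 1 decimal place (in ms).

Fit slope and intercept:
  b = (397 − 289) / (log₂ 7 − log₂ 2) = 108 / (2.8074 − 1) = 59.756 ms/bit
  a = 289 − 59.756 × 1 = 229.244 ms
Then RT(12) = 229.244 + 59.756 × log₂ 12 = 229.244 + 59.756 × 3.5850 ≈ 443.467 ms.

443.5 ms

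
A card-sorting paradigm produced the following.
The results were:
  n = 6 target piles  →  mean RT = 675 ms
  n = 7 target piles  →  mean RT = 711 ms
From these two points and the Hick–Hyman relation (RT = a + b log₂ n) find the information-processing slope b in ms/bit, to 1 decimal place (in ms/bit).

161.9 ms/bit

Slope: b = (711 − 675) / (log₂ 7 − log₂ 6) = 36/0.2224 = 161.876 ms/bit.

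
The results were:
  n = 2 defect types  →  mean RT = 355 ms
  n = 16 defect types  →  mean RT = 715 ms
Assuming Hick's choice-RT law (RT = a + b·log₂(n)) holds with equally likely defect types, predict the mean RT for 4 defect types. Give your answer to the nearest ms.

Fit slope and intercept:
  b = (715 − 355) / (log₂ 16 − log₂ 2) = 360 / (4 − 1) = 120 ms/bit
  a = 355 − 120 × 1 = 235 ms
Then RT(4) = 235 + 120 × log₂ 4 = 235 + 120 × 2 ≈ 475.000 ms.

475 ms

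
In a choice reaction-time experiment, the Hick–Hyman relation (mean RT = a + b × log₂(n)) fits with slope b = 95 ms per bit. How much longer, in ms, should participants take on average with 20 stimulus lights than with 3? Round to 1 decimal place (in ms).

260.0 ms

Only the slope matters, since a is common to both: ΔRT = b·log₂(n₂/n₁).
log₂(20) − log₂(3) = 4.3219 − 1.5850 = 2.7370.
ΔRT = 95 × 2.7370 = 260.012 ms.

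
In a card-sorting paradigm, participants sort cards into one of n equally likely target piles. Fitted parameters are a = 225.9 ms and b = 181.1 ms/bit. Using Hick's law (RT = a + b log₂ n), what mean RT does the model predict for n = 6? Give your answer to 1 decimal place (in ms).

694.0 ms

log₂(6) = 2.5850 bits, so RT = 225.9 + 181.1 × 2.5850 ≈ 694.037 ms.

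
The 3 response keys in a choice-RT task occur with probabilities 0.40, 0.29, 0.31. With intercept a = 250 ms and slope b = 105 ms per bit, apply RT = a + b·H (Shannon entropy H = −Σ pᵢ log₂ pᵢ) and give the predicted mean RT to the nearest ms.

H = 0.40·log₂(1/0.40) + 0.29·log₂(1/0.29) + 0.31·log₂(1/0.31) = 1.5705 bits.
RT = 250 + 105 × 1.5705 = 414.90 ms.

415 ms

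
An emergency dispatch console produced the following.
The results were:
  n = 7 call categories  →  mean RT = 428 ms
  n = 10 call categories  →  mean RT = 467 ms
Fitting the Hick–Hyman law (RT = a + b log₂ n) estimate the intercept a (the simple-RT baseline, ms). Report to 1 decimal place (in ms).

215.2 ms

b = (RT₂ − RT₁)/(log₂ n₂ − log₂ n₁) = (467 − 428)/(3.3219 − 2.8074) = 75.791 ms/bit.
a = RT₁ − b·log₂ n₁ = 428 − 75.791 × 2.8074 = 215.228 ms.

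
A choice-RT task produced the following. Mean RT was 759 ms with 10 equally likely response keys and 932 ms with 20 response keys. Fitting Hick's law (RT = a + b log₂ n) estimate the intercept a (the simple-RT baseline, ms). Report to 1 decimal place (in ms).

184.3 ms

The slope on a log₂ axis is (932 − 759) / (4.3219 − 3.3219) = 173.000 ms/bit.
a = RT₁ − b·log₂ n₁ = 759 − 173.000 × 3.3219 = 184.306 ms.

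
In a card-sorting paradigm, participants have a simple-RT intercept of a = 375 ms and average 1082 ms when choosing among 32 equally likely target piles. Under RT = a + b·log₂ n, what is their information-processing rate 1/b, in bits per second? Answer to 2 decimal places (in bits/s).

b = (1082 − 375)/log₂ 32 = 707/5 = 141.400 ms per bit = 0.14140 s/bit; the reciprocal is 7.072 bits/s.

7.07 bits/s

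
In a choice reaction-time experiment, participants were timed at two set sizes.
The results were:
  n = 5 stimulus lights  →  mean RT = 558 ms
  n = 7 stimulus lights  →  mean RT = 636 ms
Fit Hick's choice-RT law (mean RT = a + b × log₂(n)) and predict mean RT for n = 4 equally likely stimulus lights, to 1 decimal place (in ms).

506.3 ms

With log₂ n on the abscissa the relation is linear; from the two conditions:
  b = (636 − 558) / (log₂ 7 − log₂ 5) = 78 / (2.8074 − 2.3219) = 160.683 ms/bit
  a = 558 − 160.683 × 2.3219 = 184.905 ms
Then RT(4) = 184.905 + 160.683 × log₂ 4 = 184.905 + 160.683 × 2 ≈ 506.272 ms.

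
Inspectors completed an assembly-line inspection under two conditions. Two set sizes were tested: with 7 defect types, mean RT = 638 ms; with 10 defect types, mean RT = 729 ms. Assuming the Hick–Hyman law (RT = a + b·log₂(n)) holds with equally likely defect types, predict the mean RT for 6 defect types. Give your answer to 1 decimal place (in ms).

Solve the two-equation system in a and b:
  b = (729 − 638) / (log₂ 10 − log₂ 7) = 91 / (3.3219 − 2.8074) = 176.846 ms/bit
  a = 638 − 176.846 × 2.8074 = 141.532 ms
Then RT(6) = 141.532 + 176.846 × log₂ 6 = 141.532 + 176.846 × 2.5850 ≈ 598.671 ms.

598.7 ms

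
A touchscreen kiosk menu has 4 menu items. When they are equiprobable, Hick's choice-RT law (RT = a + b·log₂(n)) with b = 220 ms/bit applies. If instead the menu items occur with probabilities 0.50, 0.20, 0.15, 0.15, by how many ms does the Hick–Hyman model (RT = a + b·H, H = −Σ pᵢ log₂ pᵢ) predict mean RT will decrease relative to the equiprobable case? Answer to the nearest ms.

The RT saving is b·ΔH. Equiprobable H₀ = log₂(4) = 2.0000 bits; with the given probabilities H = 1.7855 bits.
b·(H₀ − H) = 220 × (2.0000 − 1.7855) = 47.20 ms.

47 ms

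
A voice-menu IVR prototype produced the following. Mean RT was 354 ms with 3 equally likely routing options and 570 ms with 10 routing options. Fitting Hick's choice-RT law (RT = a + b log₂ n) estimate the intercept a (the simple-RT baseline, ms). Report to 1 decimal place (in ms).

156.9 ms

Slope: b = (570 − 354) / (log₂ 10 − log₂ 3) = 216/1.7370 = 124.355 ms/bit.
a = RT₁ − b·log₂ n₁ = 354 − 124.355 × 1.5850 = 156.902 ms.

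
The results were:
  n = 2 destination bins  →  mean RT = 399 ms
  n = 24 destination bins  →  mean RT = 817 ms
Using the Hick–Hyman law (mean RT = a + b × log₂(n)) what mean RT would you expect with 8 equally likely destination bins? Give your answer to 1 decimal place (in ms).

RT is linear in log₂ n, so two points fix the line:
  b = (817 − 399) / (log₂ 24 − log₂ 2) = 418 / (4.5850 − 1) = 116.598 ms/bit
  a = 399 − 116.598 × 1 = 282.402 ms
Then RT(8) = 282.402 + 116.598 × log₂ 8 = 282.402 + 116.598 × 3 ≈ 632.196 ms.

632.2 ms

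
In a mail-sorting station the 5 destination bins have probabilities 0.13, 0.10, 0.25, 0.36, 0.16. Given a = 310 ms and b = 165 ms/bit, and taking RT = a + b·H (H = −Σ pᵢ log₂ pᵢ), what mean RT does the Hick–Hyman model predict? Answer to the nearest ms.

668 ms

Entropy contributions −pᵢ log₂ pᵢ: 0.3826, 0.3322, 0.5000, 0.5306, 0.4230; sum H = 2.1685 bits.
RT = a + bH = 310 + 165·2.1685 = 667.80 ms.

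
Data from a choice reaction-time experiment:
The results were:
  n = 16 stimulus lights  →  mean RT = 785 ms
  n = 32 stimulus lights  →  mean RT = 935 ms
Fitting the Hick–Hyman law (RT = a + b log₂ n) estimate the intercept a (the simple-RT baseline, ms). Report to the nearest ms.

185 ms

b = (RT₂ − RT₁)/(log₂ n₂ − log₂ n₁) = (935 − 785)/(5 − 4) = 150 ms/bit.
Intercept: a = 785 − 150·log₂(16) = 185.000 ms.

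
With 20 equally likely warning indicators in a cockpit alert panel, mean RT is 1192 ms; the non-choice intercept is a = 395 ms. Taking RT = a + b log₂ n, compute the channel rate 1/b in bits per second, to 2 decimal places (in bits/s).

5.42 bits/s

b = (1192 − 395)/log₂ 20 = 797/4.3219 = 184.408 ms per bit = 0.18441 s/bit; the reciprocal is 5.423 bits/s.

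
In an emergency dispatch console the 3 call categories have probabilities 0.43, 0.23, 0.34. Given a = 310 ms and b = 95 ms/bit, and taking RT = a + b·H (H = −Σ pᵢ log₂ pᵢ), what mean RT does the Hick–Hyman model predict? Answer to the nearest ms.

456 ms

Entropy contributions −pᵢ log₂ pᵢ: 0.5236, 0.4877, 0.5292; sum H = 1.5404 bits.
RT = a + bH = 310 + 95·1.5404 = 456.34 ms.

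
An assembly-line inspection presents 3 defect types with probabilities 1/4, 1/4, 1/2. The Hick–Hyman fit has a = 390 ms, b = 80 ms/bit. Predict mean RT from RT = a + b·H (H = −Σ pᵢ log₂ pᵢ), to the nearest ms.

Each term −pᵢ log₂ pᵢ: 0.25·2 + 0.25·2 + 0.5·1; summed, H = 1.500 bits.
Mean RT = a + bH = 390 + 80·1.500 = 510.00 ms.

510 ms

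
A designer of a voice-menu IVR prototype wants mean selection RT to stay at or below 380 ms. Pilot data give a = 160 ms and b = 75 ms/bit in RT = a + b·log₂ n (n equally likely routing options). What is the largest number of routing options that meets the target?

7

Set 160 + 75·log₂ n ≤ 380 → log₂ n ≤ (380 − 160)/75 = 2.9333.
So n ≤ 2^2.9333 = 7.639; the largest integer n is 7.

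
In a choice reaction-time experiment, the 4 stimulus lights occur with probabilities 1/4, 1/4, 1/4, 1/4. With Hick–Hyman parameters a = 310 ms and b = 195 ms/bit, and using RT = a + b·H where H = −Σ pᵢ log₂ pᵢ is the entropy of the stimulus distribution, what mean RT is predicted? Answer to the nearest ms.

700 ms

H = −Σ pᵢ log₂ pᵢ = 0.25·2 + 0.25·2 + 0.25·2 + 0.25·2 = 2.000 bits.
RT = 310 + 195 × 2.000 = 700.00 ms.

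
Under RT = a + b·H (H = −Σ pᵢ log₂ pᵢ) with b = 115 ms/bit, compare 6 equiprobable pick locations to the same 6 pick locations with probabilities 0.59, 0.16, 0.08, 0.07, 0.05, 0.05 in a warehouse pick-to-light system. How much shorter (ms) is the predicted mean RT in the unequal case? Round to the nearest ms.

Equiprobable entropy H₀ = log₂ 6 = 2.5850 bits.
Skewed entropy H = −Σ pᵢ log₂ pᵢ = 1.8644 bits.
ΔRT = b·(H₀ − H) = 115 × 0.7206 = 82.87 ms.

83 ms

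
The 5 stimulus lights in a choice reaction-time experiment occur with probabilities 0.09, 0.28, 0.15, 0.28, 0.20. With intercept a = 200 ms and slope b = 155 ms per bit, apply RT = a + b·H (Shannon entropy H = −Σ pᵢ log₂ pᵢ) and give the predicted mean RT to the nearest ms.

543 ms

H = 0.09·log₂(1/0.09) + 0.28·log₂(1/0.28) + 0.15·log₂(1/0.15) + 0.28·log₂(1/0.28) + 0.20·log₂(1/0.20) = 2.2160 bits.
RT = 200 + 155 × 2.2160 = 543.48 ms.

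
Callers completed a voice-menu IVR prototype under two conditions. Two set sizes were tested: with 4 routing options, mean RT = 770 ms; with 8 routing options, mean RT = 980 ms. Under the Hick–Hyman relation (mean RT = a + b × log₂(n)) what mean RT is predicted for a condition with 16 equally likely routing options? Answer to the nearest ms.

1190 ms

Solve the two-equation system in a and b:
  b = (980 − 770) / (log₂ 8 − log₂ 4) = 210 / (3 − 2) = 210 ms/bit
  a = 770 − 210 × 2 = 350 ms
Then RT(16) = 350 + 210 × log₂ 16 = 350 + 210 × 4 ≈ 1190.000 ms.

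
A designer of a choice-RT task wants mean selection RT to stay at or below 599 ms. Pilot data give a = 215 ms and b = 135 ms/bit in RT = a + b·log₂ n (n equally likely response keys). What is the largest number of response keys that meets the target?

Information budget: (599 − 215)/135 = 2.8444 bits, so n ≤ 2^2.8444 = 7.182 → at most 7.

7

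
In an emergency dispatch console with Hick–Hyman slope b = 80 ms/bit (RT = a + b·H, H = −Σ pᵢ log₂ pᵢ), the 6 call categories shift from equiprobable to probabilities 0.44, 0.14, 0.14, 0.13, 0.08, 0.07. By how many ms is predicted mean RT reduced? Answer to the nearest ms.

26 ms

Equiprobable entropy H₀ = log₂ 6 = 2.5850 bits.
Skewed entropy H = −Σ pᵢ log₂ pᵢ = 2.2581 bits.
ΔRT = b·(H₀ − H) = 80 × 0.3269 = 26.15 ms.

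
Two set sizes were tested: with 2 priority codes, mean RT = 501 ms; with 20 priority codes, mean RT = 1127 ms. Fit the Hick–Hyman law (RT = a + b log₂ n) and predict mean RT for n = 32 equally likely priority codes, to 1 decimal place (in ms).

1254.8 ms

RT is linear in log₂ n, so two points fix the line:
  b = (1127 − 501) / (log₂ 20 − log₂ 2) = 626 / (4.3219 − 1) = 188.445 ms/bit
  a = 501 − 188.445 × 1 = 312.555 ms
Then RT(32) = 312.555 + 188.445 × log₂ 32 = 312.555 + 188.445 × 5 ≈ 1254.779 ms.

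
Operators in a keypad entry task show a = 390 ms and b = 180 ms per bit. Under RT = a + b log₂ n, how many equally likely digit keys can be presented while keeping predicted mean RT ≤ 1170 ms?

20

Information budget: (1170 − 390)/180 = 4.3333 bits, so n ≤ 2^4.3333 = 20.159 → at most 20.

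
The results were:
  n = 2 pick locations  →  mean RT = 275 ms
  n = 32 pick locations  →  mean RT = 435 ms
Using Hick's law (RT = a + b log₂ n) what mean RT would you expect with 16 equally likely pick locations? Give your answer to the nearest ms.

395 ms

RT is linear in log₂ n, so two points fix the line:
  b = (435 − 275) / (log₂ 32 − log₂ 2) = 160 / (5 − 1) = 40 ms/bit
  a = 275 − 40 × 1 = 235 ms
Then RT(16) = 235 + 40 × log₂ 16 = 235 + 40 × 4 ≈ 395.000 ms.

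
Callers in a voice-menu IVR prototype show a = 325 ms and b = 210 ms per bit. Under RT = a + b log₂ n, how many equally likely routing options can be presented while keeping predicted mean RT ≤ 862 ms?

5

Information budget: (862 − 325)/210 = 2.5571 bits, so n ≤ 2^2.5571 = 5.885 → at most 5.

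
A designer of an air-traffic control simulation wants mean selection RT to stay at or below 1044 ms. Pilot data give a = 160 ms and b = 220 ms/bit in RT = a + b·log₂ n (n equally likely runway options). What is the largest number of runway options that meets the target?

Set 160 + 220·log₂ n ≤ 1044 → log₂ n ≤ (1044 − 160)/220 = 4.0182.
So n ≤ 2^4.0182 = 16.203; the largest integer n is 16.

16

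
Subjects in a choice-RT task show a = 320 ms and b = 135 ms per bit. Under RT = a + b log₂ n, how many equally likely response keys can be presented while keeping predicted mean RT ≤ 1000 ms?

135·log₂ n ≤ 1000 − 320 = 680, giving log₂ n ≤ 5.0370 and n ≤ 32.832. The largest whole number is 32.

32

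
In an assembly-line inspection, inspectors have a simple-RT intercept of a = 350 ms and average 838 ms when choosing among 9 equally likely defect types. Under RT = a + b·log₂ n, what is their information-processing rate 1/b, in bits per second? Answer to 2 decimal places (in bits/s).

Choice component = 838 − 350 = 488 ms over log₂(9) = 3.1699 bits.
b = 488 / 3.1699 = 153.947 ms/bit, so 1/b = 6.496 bits/s.

6.50 bits/s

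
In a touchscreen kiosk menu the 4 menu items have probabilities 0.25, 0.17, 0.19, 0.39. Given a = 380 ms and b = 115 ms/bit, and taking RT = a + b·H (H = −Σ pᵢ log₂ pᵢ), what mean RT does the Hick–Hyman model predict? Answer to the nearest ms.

601 ms

H = 0.25·log₂(1/0.25) + 0.17·log₂(1/0.17) + 0.19·log₂(1/0.19) + 0.39·log₂(1/0.39) = 1.9196 bits.
RT = 380 + 115 × 1.9196 = 600.76 ms.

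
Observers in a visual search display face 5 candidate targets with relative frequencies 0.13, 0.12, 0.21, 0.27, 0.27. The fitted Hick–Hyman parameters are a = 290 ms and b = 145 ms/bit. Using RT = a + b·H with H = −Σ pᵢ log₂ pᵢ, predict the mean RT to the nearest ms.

H = 0.13·log₂(1/0.13) + 0.12·log₂(1/0.12) + 0.21·log₂(1/0.21) + 0.27·log₂(1/0.27) + 0.27·log₂(1/0.27) = 2.2426 bits.
RT = 290 + 145 × 2.2426 = 615.17 ms.

615 ms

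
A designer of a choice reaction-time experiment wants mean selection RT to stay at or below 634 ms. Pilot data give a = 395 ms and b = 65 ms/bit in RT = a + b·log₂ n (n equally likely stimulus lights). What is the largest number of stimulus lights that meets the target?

Information budget: (634 − 395)/65 = 3.6769 bits, so n ≤ 2^3.6769 = 12.790 → at most 12.

12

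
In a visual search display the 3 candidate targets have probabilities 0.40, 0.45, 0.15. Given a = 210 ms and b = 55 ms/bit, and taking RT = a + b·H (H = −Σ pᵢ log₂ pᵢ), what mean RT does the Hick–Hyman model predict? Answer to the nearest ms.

H = 0.40·log₂(1/0.40) + 0.45·log₂(1/0.45) + 0.15·log₂(1/0.15) = 1.4577 bits.
RT = 210 + 55 × 1.4577 = 290.17 ms.

290 ms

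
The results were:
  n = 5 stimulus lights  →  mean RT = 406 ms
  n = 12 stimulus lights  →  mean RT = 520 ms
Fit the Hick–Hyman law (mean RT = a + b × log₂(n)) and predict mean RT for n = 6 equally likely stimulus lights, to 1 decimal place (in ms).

Solve the two-equation system in a and b:
  b = (520 − 406) / (log₂ 12 − log₂ 5) = 114 / (3.5850 − 2.3219) = 90.259 ms/bit
  a = 406 − 90.259 × 2.3219 = 196.426 ms
Then RT(6) = 196.426 + 90.259 × log₂ 6 = 196.426 + 90.259 × 2.5850 ≈ 429.741 ms.

429.7 ms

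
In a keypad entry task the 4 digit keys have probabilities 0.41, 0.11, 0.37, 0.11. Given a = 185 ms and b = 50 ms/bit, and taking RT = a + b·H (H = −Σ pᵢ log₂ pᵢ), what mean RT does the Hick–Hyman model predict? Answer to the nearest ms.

H = 0.41·log₂(1/0.41) + 0.11·log₂(1/0.11) + 0.37·log₂(1/0.37) + 0.11·log₂(1/0.11) = 1.7587 bits.
RT = 185 + 50 × 1.7587 = 272.93 ms.

273 ms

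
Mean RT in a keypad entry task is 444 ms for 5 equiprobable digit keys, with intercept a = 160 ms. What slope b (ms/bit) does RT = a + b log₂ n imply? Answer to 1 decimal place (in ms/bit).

b = (444 − 160) / log₂(5) = 284 / 2.3219 = 122.312 ms/bit.

122.3 ms/bit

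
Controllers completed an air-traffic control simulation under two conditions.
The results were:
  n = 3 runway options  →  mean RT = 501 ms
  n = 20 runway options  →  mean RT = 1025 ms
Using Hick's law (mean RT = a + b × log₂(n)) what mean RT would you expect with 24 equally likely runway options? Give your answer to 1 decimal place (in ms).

Fit slope and intercept:
  b = (1025 − 501) / (log₂ 20 − log₂ 3) = 524 / (4.3219 − 1.5850) = 191.453 ms/bit
  a = 501 − 191.453 × 1.5850 = 197.554 ms
Then RT(24) = 197.554 + 191.453 × log₂ 24 = 197.554 + 191.453 × 4.5850 ≈ 1075.359 ms.

1075.4 ms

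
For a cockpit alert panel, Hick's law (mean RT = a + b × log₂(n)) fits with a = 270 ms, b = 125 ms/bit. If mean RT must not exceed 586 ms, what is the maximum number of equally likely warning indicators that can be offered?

5

Information budget: (586 − 270)/125 = 2.5280 bits, so n ≤ 2^2.5280 = 5.768 → at most 5.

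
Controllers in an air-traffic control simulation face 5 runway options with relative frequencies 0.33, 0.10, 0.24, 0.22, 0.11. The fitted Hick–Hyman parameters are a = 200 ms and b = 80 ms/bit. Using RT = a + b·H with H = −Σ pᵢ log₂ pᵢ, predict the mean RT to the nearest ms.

Entropy contributions −pᵢ log₂ pᵢ: 0.5278, 0.3322, 0.4941, 0.4806, 0.3503; sum H = 2.1850 bits.
RT = a + bH = 200 + 80·2.1850 = 374.80 ms.

375 ms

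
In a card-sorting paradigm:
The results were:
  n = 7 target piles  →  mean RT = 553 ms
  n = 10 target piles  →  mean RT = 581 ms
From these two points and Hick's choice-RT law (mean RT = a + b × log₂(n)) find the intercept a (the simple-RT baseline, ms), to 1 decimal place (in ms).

400.2 ms

Slope: b = (581 − 553) / (log₂ 10 − log₂ 7) = 28/0.5146 = 54.414 ms/bit.
a = RT₁ − b·log₂ n₁ = 553 − 54.414 × 2.8074 = 400.241 ms.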